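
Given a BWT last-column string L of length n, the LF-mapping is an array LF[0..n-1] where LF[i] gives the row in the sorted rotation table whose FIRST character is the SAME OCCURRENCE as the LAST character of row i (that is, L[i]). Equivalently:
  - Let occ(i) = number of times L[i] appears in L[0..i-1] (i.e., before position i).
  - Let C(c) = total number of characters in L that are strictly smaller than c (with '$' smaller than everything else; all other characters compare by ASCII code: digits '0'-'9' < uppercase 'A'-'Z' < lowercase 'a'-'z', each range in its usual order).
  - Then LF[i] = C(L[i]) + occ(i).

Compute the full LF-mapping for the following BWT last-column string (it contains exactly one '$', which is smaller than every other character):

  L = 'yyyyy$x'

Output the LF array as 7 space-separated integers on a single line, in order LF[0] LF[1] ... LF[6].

Answer: 2 3 4 5 6 0 1

Derivation:
Char counts: '$':1, 'x':1, 'y':5
C (first-col start): C('$')=0, C('x')=1, C('y')=2
L[0]='y': occ=0, LF[0]=C('y')+0=2+0=2
L[1]='y': occ=1, LF[1]=C('y')+1=2+1=3
L[2]='y': occ=2, LF[2]=C('y')+2=2+2=4
L[3]='y': occ=3, LF[3]=C('y')+3=2+3=5
L[4]='y': occ=4, LF[4]=C('y')+4=2+4=6
L[5]='$': occ=0, LF[5]=C('$')+0=0+0=0
L[6]='x': occ=0, LF[6]=C('x')+0=1+0=1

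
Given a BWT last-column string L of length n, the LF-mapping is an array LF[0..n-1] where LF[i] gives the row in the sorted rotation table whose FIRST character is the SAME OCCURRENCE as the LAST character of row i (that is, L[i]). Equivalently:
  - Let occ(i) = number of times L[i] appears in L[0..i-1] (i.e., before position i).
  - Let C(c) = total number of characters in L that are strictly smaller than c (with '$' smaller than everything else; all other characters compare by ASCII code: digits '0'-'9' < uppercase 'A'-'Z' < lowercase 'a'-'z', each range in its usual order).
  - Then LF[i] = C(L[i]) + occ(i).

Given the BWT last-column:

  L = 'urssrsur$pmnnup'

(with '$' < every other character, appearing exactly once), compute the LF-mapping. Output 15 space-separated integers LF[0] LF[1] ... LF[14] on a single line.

Char counts: '$':1, 'm':1, 'n':2, 'p':2, 'r':3, 's':3, 'u':3
C (first-col start): C('$')=0, C('m')=1, C('n')=2, C('p')=4, C('r')=6, C('s')=9, C('u')=12
L[0]='u': occ=0, LF[0]=C('u')+0=12+0=12
L[1]='r': occ=0, LF[1]=C('r')+0=6+0=6
L[2]='s': occ=0, LF[2]=C('s')+0=9+0=9
L[3]='s': occ=1, LF[3]=C('s')+1=9+1=10
L[4]='r': occ=1, LF[4]=C('r')+1=6+1=7
L[5]='s': occ=2, LF[5]=C('s')+2=9+2=11
L[6]='u': occ=1, LF[6]=C('u')+1=12+1=13
L[7]='r': occ=2, LF[7]=C('r')+2=6+2=8
L[8]='$': occ=0, LF[8]=C('$')+0=0+0=0
L[9]='p': occ=0, LF[9]=C('p')+0=4+0=4
L[10]='m': occ=0, LF[10]=C('m')+0=1+0=1
L[11]='n': occ=0, LF[11]=C('n')+0=2+0=2
L[12]='n': occ=1, LF[12]=C('n')+1=2+1=3
L[13]='u': occ=2, LF[13]=C('u')+2=12+2=14
L[14]='p': occ=1, LF[14]=C('p')+1=4+1=5

Answer: 12 6 9 10 7 11 13 8 0 4 1 2 3 14 5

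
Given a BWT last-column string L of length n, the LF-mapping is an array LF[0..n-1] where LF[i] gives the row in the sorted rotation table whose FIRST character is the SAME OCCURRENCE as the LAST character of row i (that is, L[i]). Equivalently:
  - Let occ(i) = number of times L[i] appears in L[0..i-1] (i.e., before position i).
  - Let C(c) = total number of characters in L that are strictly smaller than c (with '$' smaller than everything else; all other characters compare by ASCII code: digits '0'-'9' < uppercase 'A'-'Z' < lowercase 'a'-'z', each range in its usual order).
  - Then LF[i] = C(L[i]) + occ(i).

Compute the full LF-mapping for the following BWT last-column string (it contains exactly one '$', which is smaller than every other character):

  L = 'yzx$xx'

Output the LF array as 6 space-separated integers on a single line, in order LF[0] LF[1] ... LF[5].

Answer: 4 5 1 0 2 3

Derivation:
Char counts: '$':1, 'x':3, 'y':1, 'z':1
C (first-col start): C('$')=0, C('x')=1, C('y')=4, C('z')=5
L[0]='y': occ=0, LF[0]=C('y')+0=4+0=4
L[1]='z': occ=0, LF[1]=C('z')+0=5+0=5
L[2]='x': occ=0, LF[2]=C('x')+0=1+0=1
L[3]='$': occ=0, LF[3]=C('$')+0=0+0=0
L[4]='x': occ=1, LF[4]=C('x')+1=1+1=2
L[5]='x': occ=2, LF[5]=C('x')+2=1+2=3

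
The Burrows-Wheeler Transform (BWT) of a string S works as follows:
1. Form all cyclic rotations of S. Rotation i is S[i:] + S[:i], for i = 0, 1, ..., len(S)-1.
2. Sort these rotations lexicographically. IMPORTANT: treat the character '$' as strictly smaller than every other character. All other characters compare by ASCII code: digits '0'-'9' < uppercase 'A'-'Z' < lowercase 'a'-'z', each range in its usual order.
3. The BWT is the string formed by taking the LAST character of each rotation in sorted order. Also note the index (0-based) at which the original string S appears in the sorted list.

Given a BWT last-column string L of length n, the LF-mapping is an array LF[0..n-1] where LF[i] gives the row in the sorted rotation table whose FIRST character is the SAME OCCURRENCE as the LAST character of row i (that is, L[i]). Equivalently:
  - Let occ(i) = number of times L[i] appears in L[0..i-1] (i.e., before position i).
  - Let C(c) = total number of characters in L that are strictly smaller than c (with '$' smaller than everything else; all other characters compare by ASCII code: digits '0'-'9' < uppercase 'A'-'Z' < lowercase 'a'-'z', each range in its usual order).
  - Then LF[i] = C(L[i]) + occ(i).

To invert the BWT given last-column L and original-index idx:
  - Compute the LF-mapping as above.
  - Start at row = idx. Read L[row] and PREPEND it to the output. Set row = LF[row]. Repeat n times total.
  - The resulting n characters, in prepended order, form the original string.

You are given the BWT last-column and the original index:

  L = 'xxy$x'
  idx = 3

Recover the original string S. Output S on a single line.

Answer: xyxx$

Derivation:
LF mapping: 1 2 4 0 3
Walk LF starting at row 3, prepending L[row]:
  step 1: row=3, L[3]='$', prepend. Next row=LF[3]=0
  step 2: row=0, L[0]='x', prepend. Next row=LF[0]=1
  step 3: row=1, L[1]='x', prepend. Next row=LF[1]=2
  step 4: row=2, L[2]='y', prepend. Next row=LF[2]=4
  step 5: row=4, L[4]='x', prepend. Next row=LF[4]=3
Reversed output: xyxx$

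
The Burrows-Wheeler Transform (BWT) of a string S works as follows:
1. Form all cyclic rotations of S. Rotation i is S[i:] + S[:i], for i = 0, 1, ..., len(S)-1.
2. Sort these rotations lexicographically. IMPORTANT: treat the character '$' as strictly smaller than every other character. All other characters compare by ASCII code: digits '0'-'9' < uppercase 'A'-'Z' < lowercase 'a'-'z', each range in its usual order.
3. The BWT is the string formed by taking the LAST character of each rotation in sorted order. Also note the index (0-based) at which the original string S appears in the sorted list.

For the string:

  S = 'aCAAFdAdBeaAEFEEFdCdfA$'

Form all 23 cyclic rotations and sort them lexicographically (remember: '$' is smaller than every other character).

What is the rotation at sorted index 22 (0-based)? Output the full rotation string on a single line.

All 23 rotations (rotation i = S[i:]+S[:i]):
  rot[0] = aCAAFdAdBeaAEFEEFdCdfA$
  rot[1] = CAAFdAdBeaAEFEEFdCdfA$a
  rot[2] = AAFdAdBeaAEFEEFdCdfA$aC
  rot[3] = AFdAdBeaAEFEEFdCdfA$aCA
  rot[4] = FdAdBeaAEFEEFdCdfA$aCAA
  rot[5] = dAdBeaAEFEEFdCdfA$aCAAF
  rot[6] = AdBeaAEFEEFdCdfA$aCAAFd
  rot[7] = dBeaAEFEEFdCdfA$aCAAFdA
  rot[8] = BeaAEFEEFdCdfA$aCAAFdAd
  rot[9] = eaAEFEEFdCdfA$aCAAFdAdB
  rot[10] = aAEFEEFdCdfA$aCAAFdAdBe
  rot[11] = AEFEEFdCdfA$aCAAFdAdBea
  rot[12] = EFEEFdCdfA$aCAAFdAdBeaA
  rot[13] = FEEFdCdfA$aCAAFdAdBeaAE
  rot[14] = EEFdCdfA$aCAAFdAdBeaAEF
  rot[15] = EFdCdfA$aCAAFdAdBeaAEFE
  rot[16] = FdCdfA$aCAAFdAdBeaAEFEE
  rot[17] = dCdfA$aCAAFdAdBeaAEFEEF
  rot[18] = CdfA$aCAAFdAdBeaAEFEEFd
  rot[19] = dfA$aCAAFdAdBeaAEFEEFdC
  rot[20] = fA$aCAAFdAdBeaAEFEEFdCd
  rot[21] = A$aCAAFdAdBeaAEFEEFdCdf
  rot[22] = $aCAAFdAdBeaAEFEEFdCdfA
Sorted (with $ < everything):
  sorted[0] = $aCAAFdAdBeaAEFEEFdCdfA
  sorted[1] = A$aCAAFdAdBeaAEFEEFdCdf
  sorted[2] = AAFdAdBeaAEFEEFdCdfA$aC
  sorted[3] = AEFEEFdCdfA$aCAAFdAdBea
  sorted[4] = AFdAdBeaAEFEEFdCdfA$aCA
  sorted[5] = AdBeaAEFEEFdCdfA$aCAAFd
  sorted[6] = BeaAEFEEFdCdfA$aCAAFdAd
  sorted[7] = CAAFdAdBeaAEFEEFdCdfA$a
  sorted[8] = CdfA$aCAAFdAdBeaAEFEEFd
  sorted[9] = EEFdCdfA$aCAAFdAdBeaAEF
  sorted[10] = EFEEFdCdfA$aCAAFdAdBeaA
  sorted[11] = EFdCdfA$aCAAFdAdBeaAEFE
  sorted[12] = FEEFdCdfA$aCAAFdAdBeaAE
  sorted[13] = FdAdBeaAEFEEFdCdfA$aCAA
  sorted[14] = FdCdfA$aCAAFdAdBeaAEFEE
  sorted[15] = aAEFEEFdCdfA$aCAAFdAdBe
  sorted[16] = aCAAFdAdBeaAEFEEFdCdfA$
  sorted[17] = dAdBeaAEFEEFdCdfA$aCAAF
  sorted[18] = dBeaAEFEEFdCdfA$aCAAFdA
  sorted[19] = dCdfA$aCAAFdAdBeaAEFEEF
  sorted[20] = dfA$aCAAFdAdBeaAEFEEFdC
  sorted[21] = eaAEFEEFdCdfA$aCAAFdAdB
  sorted[22] = fA$aCAAFdAdBeaAEFEEFdCd
sorted[22] = fA$aCAAFdAdBeaAEFEEFdCd

Answer: fA$aCAAFdAdBeaAEFEEFdCd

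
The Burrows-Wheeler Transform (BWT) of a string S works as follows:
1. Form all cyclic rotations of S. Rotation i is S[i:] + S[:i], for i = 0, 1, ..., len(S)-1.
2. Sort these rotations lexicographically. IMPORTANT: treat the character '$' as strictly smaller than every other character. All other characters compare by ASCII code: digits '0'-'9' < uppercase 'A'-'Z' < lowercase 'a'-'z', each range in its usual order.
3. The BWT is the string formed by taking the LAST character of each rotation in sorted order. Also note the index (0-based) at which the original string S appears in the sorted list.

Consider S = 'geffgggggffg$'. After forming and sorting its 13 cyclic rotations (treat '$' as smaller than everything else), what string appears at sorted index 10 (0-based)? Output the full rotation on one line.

All 13 rotations (rotation i = S[i:]+S[:i]):
  rot[0] = geffgggggffg$
  rot[1] = effgggggffg$g
  rot[2] = ffgggggffg$ge
  rot[3] = fgggggffg$gef
  rot[4] = gggggffg$geff
  rot[5] = ggggffg$geffg
  rot[6] = gggffg$geffgg
  rot[7] = ggffg$geffggg
  rot[8] = gffg$geffgggg
  rot[9] = ffg$geffggggg
  rot[10] = fg$geffgggggf
  rot[11] = g$geffgggggff
  rot[12] = $geffgggggffg
Sorted (with $ < everything):
  sorted[0] = $geffgggggffg
  sorted[1] = effgggggffg$g
  sorted[2] = ffg$geffggggg
  sorted[3] = ffgggggffg$ge
  sorted[4] = fg$geffgggggf
  sorted[5] = fgggggffg$gef
  sorted[6] = g$geffgggggff
  sorted[7] = geffgggggffg$
  sorted[8] = gffg$geffgggg
  sorted[9] = ggffg$geffggg
  sorted[10] = gggffg$geffgg
  sorted[11] = ggggffg$geffg
  sorted[12] = gggggffg$geff
sorted[10] = gggffg$geffgg

Answer: gggffg$geffgg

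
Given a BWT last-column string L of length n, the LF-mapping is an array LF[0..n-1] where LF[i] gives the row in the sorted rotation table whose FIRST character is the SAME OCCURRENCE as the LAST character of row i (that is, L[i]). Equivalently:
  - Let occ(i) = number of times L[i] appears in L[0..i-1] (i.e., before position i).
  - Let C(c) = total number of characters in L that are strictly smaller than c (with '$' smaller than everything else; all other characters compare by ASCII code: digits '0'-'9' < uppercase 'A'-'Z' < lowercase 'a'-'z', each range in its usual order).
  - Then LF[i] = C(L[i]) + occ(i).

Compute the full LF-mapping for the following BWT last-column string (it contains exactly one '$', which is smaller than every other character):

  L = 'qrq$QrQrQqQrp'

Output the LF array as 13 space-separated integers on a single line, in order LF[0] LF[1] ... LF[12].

Char counts: '$':1, 'Q':4, 'p':1, 'q':3, 'r':4
C (first-col start): C('$')=0, C('Q')=1, C('p')=5, C('q')=6, C('r')=9
L[0]='q': occ=0, LF[0]=C('q')+0=6+0=6
L[1]='r': occ=0, LF[1]=C('r')+0=9+0=9
L[2]='q': occ=1, LF[2]=C('q')+1=6+1=7
L[3]='$': occ=0, LF[3]=C('$')+0=0+0=0
L[4]='Q': occ=0, LF[4]=C('Q')+0=1+0=1
L[5]='r': occ=1, LF[5]=C('r')+1=9+1=10
L[6]='Q': occ=1, LF[6]=C('Q')+1=1+1=2
L[7]='r': occ=2, LF[7]=C('r')+2=9+2=11
L[8]='Q': occ=2, LF[8]=C('Q')+2=1+2=3
L[9]='q': occ=2, LF[9]=C('q')+2=6+2=8
L[10]='Q': occ=3, LF[10]=C('Q')+3=1+3=4
L[11]='r': occ=3, LF[11]=C('r')+3=9+3=12
L[12]='p': occ=0, LF[12]=C('p')+0=5+0=5

Answer: 6 9 7 0 1 10 2 11 3 8 4 12 5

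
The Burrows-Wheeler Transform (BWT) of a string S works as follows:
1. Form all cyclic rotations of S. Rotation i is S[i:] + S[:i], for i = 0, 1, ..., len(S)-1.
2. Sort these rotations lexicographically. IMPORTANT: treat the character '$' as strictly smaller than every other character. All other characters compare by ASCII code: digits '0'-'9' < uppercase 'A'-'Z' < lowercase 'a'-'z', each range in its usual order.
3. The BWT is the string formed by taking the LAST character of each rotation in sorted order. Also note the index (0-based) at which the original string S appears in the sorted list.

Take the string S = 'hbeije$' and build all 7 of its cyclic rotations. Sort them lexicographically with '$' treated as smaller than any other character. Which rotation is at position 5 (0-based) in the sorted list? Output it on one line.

Answer: ije$hbe

Derivation:
All 7 rotations (rotation i = S[i:]+S[:i]):
  rot[0] = hbeije$
  rot[1] = beije$h
  rot[2] = eije$hb
  rot[3] = ije$hbe
  rot[4] = je$hbei
  rot[5] = e$hbeij
  rot[6] = $hbeije
Sorted (with $ < everything):
  sorted[0] = $hbeije
  sorted[1] = beije$h
  sorted[2] = e$hbeij
  sorted[3] = eije$hb
  sorted[4] = hbeije$
  sorted[5] = ije$hbe
  sorted[6] = je$hbei
sorted[5] = ije$hbe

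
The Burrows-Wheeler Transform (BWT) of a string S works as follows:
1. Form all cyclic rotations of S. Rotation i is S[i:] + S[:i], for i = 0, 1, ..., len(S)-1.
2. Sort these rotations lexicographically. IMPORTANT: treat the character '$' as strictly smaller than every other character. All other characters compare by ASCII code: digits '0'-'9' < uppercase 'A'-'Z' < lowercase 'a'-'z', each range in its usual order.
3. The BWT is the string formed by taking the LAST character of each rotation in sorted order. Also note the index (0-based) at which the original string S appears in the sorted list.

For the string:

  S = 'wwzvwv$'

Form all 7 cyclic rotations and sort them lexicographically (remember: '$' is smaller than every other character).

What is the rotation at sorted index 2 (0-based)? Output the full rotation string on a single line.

Answer: vwv$wwz

Derivation:
All 7 rotations (rotation i = S[i:]+S[:i]):
  rot[0] = wwzvwv$
  rot[1] = wzvwv$w
  rot[2] = zvwv$ww
  rot[3] = vwv$wwz
  rot[4] = wv$wwzv
  rot[5] = v$wwzvw
  rot[6] = $wwzvwv
Sorted (with $ < everything):
  sorted[0] = $wwzvwv
  sorted[1] = v$wwzvw
  sorted[2] = vwv$wwz
  sorted[3] = wv$wwzv
  sorted[4] = wwzvwv$
  sorted[5] = wzvwv$w
  sorted[6] = zvwv$ww
sorted[2] = vwv$wwz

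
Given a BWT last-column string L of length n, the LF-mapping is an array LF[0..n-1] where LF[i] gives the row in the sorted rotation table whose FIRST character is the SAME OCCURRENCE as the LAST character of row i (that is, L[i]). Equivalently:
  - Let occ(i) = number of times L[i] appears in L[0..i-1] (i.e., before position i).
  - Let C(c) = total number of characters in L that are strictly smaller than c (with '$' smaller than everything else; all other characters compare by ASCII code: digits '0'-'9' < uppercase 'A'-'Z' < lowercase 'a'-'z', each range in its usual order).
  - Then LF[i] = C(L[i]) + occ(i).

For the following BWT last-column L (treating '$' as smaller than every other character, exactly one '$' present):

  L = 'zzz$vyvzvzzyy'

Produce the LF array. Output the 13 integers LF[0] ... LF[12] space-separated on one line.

Char counts: '$':1, 'v':3, 'y':3, 'z':6
C (first-col start): C('$')=0, C('v')=1, C('y')=4, C('z')=7
L[0]='z': occ=0, LF[0]=C('z')+0=7+0=7
L[1]='z': occ=1, LF[1]=C('z')+1=7+1=8
L[2]='z': occ=2, LF[2]=C('z')+2=7+2=9
L[3]='$': occ=0, LF[3]=C('$')+0=0+0=0
L[4]='v': occ=0, LF[4]=C('v')+0=1+0=1
L[5]='y': occ=0, LF[5]=C('y')+0=4+0=4
L[6]='v': occ=1, LF[6]=C('v')+1=1+1=2
L[7]='z': occ=3, LF[7]=C('z')+3=7+3=10
L[8]='v': occ=2, LF[8]=C('v')+2=1+2=3
L[9]='z': occ=4, LF[9]=C('z')+4=7+4=11
L[10]='z': occ=5, LF[10]=C('z')+5=7+5=12
L[11]='y': occ=1, LF[11]=C('y')+1=4+1=5
L[12]='y': occ=2, LF[12]=C('y')+2=4+2=6

Answer: 7 8 9 0 1 4 2 10 3 11 12 5 6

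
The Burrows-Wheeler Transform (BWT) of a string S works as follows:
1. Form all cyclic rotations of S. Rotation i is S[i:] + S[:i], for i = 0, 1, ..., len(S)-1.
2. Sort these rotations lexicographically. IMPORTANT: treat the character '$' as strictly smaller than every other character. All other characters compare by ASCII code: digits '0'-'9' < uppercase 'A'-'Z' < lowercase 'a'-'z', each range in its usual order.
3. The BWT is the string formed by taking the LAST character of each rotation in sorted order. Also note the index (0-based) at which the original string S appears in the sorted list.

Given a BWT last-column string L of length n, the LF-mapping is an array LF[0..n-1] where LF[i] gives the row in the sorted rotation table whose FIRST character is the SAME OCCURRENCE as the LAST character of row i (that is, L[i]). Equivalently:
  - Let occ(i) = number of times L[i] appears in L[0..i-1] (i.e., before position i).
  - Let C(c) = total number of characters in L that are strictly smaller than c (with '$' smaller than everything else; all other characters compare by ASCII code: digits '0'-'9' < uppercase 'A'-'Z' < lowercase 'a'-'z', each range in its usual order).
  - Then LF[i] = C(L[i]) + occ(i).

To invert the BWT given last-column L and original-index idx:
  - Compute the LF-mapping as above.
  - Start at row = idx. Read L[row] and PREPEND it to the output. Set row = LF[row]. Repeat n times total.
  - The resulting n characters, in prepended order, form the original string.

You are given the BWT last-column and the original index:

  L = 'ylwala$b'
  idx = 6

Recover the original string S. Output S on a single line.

Answer: wallaby$

Derivation:
LF mapping: 7 4 6 1 5 2 0 3
Walk LF starting at row 6, prepending L[row]:
  step 1: row=6, L[6]='$', prepend. Next row=LF[6]=0
  step 2: row=0, L[0]='y', prepend. Next row=LF[0]=7
  step 3: row=7, L[7]='b', prepend. Next row=LF[7]=3
  step 4: row=3, L[3]='a', prepend. Next row=LF[3]=1
  step 5: row=1, L[1]='l', prepend. Next row=LF[1]=4
  step 6: row=4, L[4]='l', prepend. Next row=LF[4]=5
  step 7: row=5, L[5]='a', prepend. Next row=LF[5]=2
  step 8: row=2, L[2]='w', prepend. Next row=LF[2]=6
Reversed output: wallaby$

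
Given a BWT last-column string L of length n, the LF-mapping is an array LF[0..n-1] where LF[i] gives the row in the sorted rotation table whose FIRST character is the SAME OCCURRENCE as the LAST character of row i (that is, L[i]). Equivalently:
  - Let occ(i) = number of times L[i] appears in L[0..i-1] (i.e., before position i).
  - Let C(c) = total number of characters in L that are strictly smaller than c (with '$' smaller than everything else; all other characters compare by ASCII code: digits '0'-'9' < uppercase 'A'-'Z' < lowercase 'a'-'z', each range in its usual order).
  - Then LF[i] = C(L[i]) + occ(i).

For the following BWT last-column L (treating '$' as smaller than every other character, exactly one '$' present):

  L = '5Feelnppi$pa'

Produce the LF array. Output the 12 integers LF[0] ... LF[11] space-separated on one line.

Answer: 1 2 4 5 7 8 9 10 6 0 11 3

Derivation:
Char counts: '$':1, '5':1, 'F':1, 'a':1, 'e':2, 'i':1, 'l':1, 'n':1, 'p':3
C (first-col start): C('$')=0, C('5')=1, C('F')=2, C('a')=3, C('e')=4, C('i')=6, C('l')=7, C('n')=8, C('p')=9
L[0]='5': occ=0, LF[0]=C('5')+0=1+0=1
L[1]='F': occ=0, LF[1]=C('F')+0=2+0=2
L[2]='e': occ=0, LF[2]=C('e')+0=4+0=4
L[3]='e': occ=1, LF[3]=C('e')+1=4+1=5
L[4]='l': occ=0, LF[4]=C('l')+0=7+0=7
L[5]='n': occ=0, LF[5]=C('n')+0=8+0=8
L[6]='p': occ=0, LF[6]=C('p')+0=9+0=9
L[7]='p': occ=1, LF[7]=C('p')+1=9+1=10
L[8]='i': occ=0, LF[8]=C('i')+0=6+0=6
L[9]='$': occ=0, LF[9]=C('$')+0=0+0=0
L[10]='p': occ=2, LF[10]=C('p')+2=9+2=11
L[11]='a': occ=0, LF[11]=C('a')+0=3+0=3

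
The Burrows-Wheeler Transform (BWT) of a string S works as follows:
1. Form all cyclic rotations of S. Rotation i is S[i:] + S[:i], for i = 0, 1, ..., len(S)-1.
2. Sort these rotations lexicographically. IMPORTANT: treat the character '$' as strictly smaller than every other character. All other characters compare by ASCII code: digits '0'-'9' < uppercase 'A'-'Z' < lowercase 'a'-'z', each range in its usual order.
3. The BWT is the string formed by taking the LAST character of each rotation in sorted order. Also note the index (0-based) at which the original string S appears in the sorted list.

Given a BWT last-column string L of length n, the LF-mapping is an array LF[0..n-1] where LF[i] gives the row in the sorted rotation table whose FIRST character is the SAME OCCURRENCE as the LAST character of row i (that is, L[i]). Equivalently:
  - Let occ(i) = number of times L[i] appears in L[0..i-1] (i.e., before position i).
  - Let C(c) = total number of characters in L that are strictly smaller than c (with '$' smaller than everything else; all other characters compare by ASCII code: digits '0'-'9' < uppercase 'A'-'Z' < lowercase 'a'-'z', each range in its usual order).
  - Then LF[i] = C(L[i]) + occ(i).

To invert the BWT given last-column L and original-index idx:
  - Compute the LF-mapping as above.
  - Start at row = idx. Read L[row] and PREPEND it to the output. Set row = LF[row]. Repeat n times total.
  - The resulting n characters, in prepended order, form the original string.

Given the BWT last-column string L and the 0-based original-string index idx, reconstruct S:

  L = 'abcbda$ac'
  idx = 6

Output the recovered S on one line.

Answer: cabacdba$

Derivation:
LF mapping: 1 4 6 5 8 2 0 3 7
Walk LF starting at row 6, prepending L[row]:
  step 1: row=6, L[6]='$', prepend. Next row=LF[6]=0
  step 2: row=0, L[0]='a', prepend. Next row=LF[0]=1
  step 3: row=1, L[1]='b', prepend. Next row=LF[1]=4
  step 4: row=4, L[4]='d', prepend. Next row=LF[4]=8
  step 5: row=8, L[8]='c', prepend. Next row=LF[8]=7
  step 6: row=7, L[7]='a', prepend. Next row=LF[7]=3
  step 7: row=3, L[3]='b', prepend. Next row=LF[3]=5
  step 8: row=5, L[5]='a', prepend. Next row=LF[5]=2
  step 9: row=2, L[2]='c', prepend. Next row=LF[2]=6
Reversed output: cabacdba$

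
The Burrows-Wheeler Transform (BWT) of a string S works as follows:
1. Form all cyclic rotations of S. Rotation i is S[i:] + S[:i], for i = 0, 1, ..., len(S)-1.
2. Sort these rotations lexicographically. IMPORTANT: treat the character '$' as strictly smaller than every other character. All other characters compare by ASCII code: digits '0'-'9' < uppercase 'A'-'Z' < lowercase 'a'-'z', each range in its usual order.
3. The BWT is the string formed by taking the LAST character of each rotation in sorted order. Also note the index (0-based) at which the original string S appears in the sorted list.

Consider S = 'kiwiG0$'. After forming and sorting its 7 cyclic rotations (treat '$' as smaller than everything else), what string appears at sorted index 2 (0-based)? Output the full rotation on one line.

Answer: G0$kiwi

Derivation:
All 7 rotations (rotation i = S[i:]+S[:i]):
  rot[0] = kiwiG0$
  rot[1] = iwiG0$k
  rot[2] = wiG0$ki
  rot[3] = iG0$kiw
  rot[4] = G0$kiwi
  rot[5] = 0$kiwiG
  rot[6] = $kiwiG0
Sorted (with $ < everything):
  sorted[0] = $kiwiG0
  sorted[1] = 0$kiwiG
  sorted[2] = G0$kiwi
  sorted[3] = iG0$kiw
  sorted[4] = iwiG0$k
  sorted[5] = kiwiG0$
  sorted[6] = wiG0$ki
sorted[2] = G0$kiwi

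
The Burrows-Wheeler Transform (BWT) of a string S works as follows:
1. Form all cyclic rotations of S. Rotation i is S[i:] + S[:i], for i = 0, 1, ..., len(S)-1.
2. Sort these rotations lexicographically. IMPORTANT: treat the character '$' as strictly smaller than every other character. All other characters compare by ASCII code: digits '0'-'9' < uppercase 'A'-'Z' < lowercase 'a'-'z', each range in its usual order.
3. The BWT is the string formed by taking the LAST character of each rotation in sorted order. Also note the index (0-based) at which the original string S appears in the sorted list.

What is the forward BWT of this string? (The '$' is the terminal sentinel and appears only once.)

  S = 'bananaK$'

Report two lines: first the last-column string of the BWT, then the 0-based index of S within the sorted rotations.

Answer: Kannb$aa
5

Derivation:
All 8 rotations (rotation i = S[i:]+S[:i]):
  rot[0] = bananaK$
  rot[1] = ananaK$b
  rot[2] = nanaK$ba
  rot[3] = anaK$ban
  rot[4] = naK$bana
  rot[5] = aK$banan
  rot[6] = K$banana
  rot[7] = $bananaK
Sorted (with $ < everything):
  sorted[0] = $bananaK  (last char: 'K')
  sorted[1] = K$banana  (last char: 'a')
  sorted[2] = aK$banan  (last char: 'n')
  sorted[3] = anaK$ban  (last char: 'n')
  sorted[4] = ananaK$b  (last char: 'b')
  sorted[5] = bananaK$  (last char: '$')
  sorted[6] = naK$bana  (last char: 'a')
  sorted[7] = nanaK$ba  (last char: 'a')
Last column: Kannb$aa
Original string S is at sorted index 5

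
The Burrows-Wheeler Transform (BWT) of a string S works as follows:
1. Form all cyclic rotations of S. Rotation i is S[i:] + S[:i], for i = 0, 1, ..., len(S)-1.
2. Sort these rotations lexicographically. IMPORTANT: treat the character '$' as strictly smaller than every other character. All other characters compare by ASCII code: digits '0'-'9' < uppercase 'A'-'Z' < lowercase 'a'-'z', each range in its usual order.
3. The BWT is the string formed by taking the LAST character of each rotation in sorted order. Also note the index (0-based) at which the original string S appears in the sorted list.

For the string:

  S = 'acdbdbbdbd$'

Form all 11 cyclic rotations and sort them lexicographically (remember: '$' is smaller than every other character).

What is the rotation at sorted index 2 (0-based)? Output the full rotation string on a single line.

All 11 rotations (rotation i = S[i:]+S[:i]):
  rot[0] = acdbdbbdbd$
  rot[1] = cdbdbbdbd$a
  rot[2] = dbdbbdbd$ac
  rot[3] = bdbbdbd$acd
  rot[4] = dbbdbd$acdb
  rot[5] = bbdbd$acdbd
  rot[6] = bdbd$acdbdb
  rot[7] = dbd$acdbdbb
  rot[8] = bd$acdbdbbd
  rot[9] = d$acdbdbbdb
  rot[10] = $acdbdbbdbd
Sorted (with $ < everything):
  sorted[0] = $acdbdbbdbd
  sorted[1] = acdbdbbdbd$
  sorted[2] = bbdbd$acdbd
  sorted[3] = bd$acdbdbbd
  sorted[4] = bdbbdbd$acd
  sorted[5] = bdbd$acdbdb
  sorted[6] = cdbdbbdbd$a
  sorted[7] = d$acdbdbbdb
  sorted[8] = dbbdbd$acdb
  sorted[9] = dbd$acdbdbb
  sorted[10] = dbdbbdbd$ac
sorted[2] = bbdbd$acdbd

Answer: bbdbd$acdbd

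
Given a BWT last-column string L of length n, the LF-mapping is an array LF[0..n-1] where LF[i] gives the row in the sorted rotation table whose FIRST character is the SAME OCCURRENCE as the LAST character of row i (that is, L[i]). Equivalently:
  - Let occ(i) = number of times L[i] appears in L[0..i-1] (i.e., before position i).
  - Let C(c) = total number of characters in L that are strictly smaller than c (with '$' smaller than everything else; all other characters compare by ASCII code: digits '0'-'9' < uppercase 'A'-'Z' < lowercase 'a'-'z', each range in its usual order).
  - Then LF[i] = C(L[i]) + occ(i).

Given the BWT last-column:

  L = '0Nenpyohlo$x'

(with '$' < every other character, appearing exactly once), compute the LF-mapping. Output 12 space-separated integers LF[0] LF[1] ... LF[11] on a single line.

Answer: 1 2 3 6 9 11 7 4 5 8 0 10

Derivation:
Char counts: '$':1, '0':1, 'N':1, 'e':1, 'h':1, 'l':1, 'n':1, 'o':2, 'p':1, 'x':1, 'y':1
C (first-col start): C('$')=0, C('0')=1, C('N')=2, C('e')=3, C('h')=4, C('l')=5, C('n')=6, C('o')=7, C('p')=9, C('x')=10, C('y')=11
L[0]='0': occ=0, LF[0]=C('0')+0=1+0=1
L[1]='N': occ=0, LF[1]=C('N')+0=2+0=2
L[2]='e': occ=0, LF[2]=C('e')+0=3+0=3
L[3]='n': occ=0, LF[3]=C('n')+0=6+0=6
L[4]='p': occ=0, LF[4]=C('p')+0=9+0=9
L[5]='y': occ=0, LF[5]=C('y')+0=11+0=11
L[6]='o': occ=0, LF[6]=C('o')+0=7+0=7
L[7]='h': occ=0, LF[7]=C('h')+0=4+0=4
L[8]='l': occ=0, LF[8]=C('l')+0=5+0=5
L[9]='o': occ=1, LF[9]=C('o')+1=7+1=8
L[10]='$': occ=0, LF[10]=C('$')+0=0+0=0
L[11]='x': occ=0, LF[11]=C('x')+0=10+0=10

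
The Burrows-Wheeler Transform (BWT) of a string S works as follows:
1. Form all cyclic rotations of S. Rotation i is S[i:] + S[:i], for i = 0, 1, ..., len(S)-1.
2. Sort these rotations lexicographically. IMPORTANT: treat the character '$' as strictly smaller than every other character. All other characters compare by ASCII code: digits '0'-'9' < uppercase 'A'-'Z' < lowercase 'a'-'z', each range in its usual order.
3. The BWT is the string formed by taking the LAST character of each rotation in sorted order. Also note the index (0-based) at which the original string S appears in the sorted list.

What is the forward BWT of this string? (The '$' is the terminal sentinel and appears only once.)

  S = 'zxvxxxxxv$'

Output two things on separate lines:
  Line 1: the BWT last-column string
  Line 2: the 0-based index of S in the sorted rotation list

All 10 rotations (rotation i = S[i:]+S[:i]):
  rot[0] = zxvxxxxxv$
  rot[1] = xvxxxxxv$z
  rot[2] = vxxxxxv$zx
  rot[3] = xxxxxv$zxv
  rot[4] = xxxxv$zxvx
  rot[5] = xxxv$zxvxx
  rot[6] = xxv$zxvxxx
  rot[7] = xv$zxvxxxx
  rot[8] = v$zxvxxxxx
  rot[9] = $zxvxxxxxv
Sorted (with $ < everything):
  sorted[0] = $zxvxxxxxv  (last char: 'v')
  sorted[1] = v$zxvxxxxx  (last char: 'x')
  sorted[2] = vxxxxxv$zx  (last char: 'x')
  sorted[3] = xv$zxvxxxx  (last char: 'x')
  sorted[4] = xvxxxxxv$z  (last char: 'z')
  sorted[5] = xxv$zxvxxx  (last char: 'x')
  sorted[6] = xxxv$zxvxx  (last char: 'x')
  sorted[7] = xxxxv$zxvx  (last char: 'x')
  sorted[8] = xxxxxv$zxv  (last char: 'v')
  sorted[9] = zxvxxxxxv$  (last char: '$')
Last column: vxxxzxxxv$
Original string S is at sorted index 9

Answer: vxxxzxxxv$
9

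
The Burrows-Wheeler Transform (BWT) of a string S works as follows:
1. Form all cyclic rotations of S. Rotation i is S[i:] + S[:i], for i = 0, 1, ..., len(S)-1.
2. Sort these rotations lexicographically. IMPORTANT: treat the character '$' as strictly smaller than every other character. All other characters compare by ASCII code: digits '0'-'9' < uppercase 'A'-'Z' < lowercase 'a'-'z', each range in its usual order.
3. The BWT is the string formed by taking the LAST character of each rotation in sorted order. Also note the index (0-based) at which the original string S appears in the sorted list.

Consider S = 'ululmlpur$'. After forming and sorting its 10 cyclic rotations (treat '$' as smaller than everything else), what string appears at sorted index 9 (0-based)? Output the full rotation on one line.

Answer: ur$ululmlp

Derivation:
All 10 rotations (rotation i = S[i:]+S[:i]):
  rot[0] = ululmlpur$
  rot[1] = lulmlpur$u
  rot[2] = ulmlpur$ul
  rot[3] = lmlpur$ulu
  rot[4] = mlpur$ulul
  rot[5] = lpur$ululm
  rot[6] = pur$ululml
  rot[7] = ur$ululmlp
  rot[8] = r$ululmlpu
  rot[9] = $ululmlpur
Sorted (with $ < everything):
  sorted[0] = $ululmlpur
  sorted[1] = lmlpur$ulu
  sorted[2] = lpur$ululm
  sorted[3] = lulmlpur$u
  sorted[4] = mlpur$ulul
  sorted[5] = pur$ululml
  sorted[6] = r$ululmlpu
  sorted[7] = ulmlpur$ul
  sorted[8] = ululmlpur$
  sorted[9] = ur$ululmlp
sorted[9] = ur$ululmlp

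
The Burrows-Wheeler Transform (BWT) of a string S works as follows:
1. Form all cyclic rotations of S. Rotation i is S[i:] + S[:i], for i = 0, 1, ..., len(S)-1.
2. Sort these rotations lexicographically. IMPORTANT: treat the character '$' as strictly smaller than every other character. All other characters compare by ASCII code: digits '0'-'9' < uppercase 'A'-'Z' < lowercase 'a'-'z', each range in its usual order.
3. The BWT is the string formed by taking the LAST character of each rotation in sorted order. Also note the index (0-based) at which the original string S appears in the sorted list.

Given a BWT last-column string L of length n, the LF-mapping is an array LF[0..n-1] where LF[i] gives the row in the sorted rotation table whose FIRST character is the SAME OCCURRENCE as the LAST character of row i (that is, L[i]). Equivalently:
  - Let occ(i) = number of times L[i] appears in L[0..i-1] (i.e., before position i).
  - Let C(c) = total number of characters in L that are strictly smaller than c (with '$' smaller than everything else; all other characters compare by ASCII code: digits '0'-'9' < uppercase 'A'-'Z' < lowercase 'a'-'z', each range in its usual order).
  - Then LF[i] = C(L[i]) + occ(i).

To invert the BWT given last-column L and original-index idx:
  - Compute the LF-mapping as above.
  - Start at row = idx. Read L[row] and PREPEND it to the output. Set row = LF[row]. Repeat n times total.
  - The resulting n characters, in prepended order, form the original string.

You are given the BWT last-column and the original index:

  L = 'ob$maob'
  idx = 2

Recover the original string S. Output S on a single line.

Answer: bamboo$

Derivation:
LF mapping: 5 2 0 4 1 6 3
Walk LF starting at row 2, prepending L[row]:
  step 1: row=2, L[2]='$', prepend. Next row=LF[2]=0
  step 2: row=0, L[0]='o', prepend. Next row=LF[0]=5
  step 3: row=5, L[5]='o', prepend. Next row=LF[5]=6
  step 4: row=6, L[6]='b', prepend. Next row=LF[6]=3
  step 5: row=3, L[3]='m', prepend. Next row=LF[3]=4
  step 6: row=4, L[4]='a', prepend. Next row=LF[4]=1
  step 7: row=1, L[1]='b', prepend. Next row=LF[1]=2
Reversed output: bamboo$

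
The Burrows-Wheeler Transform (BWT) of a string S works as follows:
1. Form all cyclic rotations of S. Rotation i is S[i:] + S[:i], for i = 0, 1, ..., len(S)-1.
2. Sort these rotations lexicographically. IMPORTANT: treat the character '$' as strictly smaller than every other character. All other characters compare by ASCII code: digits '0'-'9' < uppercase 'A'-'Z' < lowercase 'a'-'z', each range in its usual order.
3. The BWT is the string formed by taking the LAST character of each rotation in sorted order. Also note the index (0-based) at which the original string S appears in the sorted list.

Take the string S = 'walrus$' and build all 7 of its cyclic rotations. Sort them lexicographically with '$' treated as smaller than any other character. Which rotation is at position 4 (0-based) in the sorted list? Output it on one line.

All 7 rotations (rotation i = S[i:]+S[:i]):
  rot[0] = walrus$
  rot[1] = alrus$w
  rot[2] = lrus$wa
  rot[3] = rus$wal
  rot[4] = us$walr
  rot[5] = s$walru
  rot[6] = $walrus
Sorted (with $ < everything):
  sorted[0] = $walrus
  sorted[1] = alrus$w
  sorted[2] = lrus$wa
  sorted[3] = rus$wal
  sorted[4] = s$walru
  sorted[5] = us$walr
  sorted[6] = walrus$
sorted[4] = s$walru

Answer: s$walru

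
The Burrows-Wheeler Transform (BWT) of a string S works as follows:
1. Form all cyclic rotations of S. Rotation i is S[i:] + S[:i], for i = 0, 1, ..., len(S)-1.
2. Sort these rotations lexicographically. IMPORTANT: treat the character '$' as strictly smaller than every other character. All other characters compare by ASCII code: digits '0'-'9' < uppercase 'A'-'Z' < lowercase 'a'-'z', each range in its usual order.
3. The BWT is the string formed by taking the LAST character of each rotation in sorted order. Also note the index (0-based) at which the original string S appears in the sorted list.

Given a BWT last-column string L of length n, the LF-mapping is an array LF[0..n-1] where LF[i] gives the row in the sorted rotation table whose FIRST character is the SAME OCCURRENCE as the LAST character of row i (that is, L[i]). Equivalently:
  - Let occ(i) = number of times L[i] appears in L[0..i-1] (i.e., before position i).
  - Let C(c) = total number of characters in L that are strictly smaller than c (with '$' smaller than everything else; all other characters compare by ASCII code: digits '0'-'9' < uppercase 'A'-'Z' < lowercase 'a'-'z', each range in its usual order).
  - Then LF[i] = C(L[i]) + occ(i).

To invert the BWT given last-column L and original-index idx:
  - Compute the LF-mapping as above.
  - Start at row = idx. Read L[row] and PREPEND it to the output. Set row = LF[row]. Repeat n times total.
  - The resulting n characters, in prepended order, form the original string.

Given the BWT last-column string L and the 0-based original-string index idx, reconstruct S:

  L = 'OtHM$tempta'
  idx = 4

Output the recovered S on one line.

Answer: attemptHMO$

Derivation:
LF mapping: 3 8 1 2 0 9 5 6 7 10 4
Walk LF starting at row 4, prepending L[row]:
  step 1: row=4, L[4]='$', prepend. Next row=LF[4]=0
  step 2: row=0, L[0]='O', prepend. Next row=LF[0]=3
  step 3: row=3, L[3]='M', prepend. Next row=LF[3]=2
  step 4: row=2, L[2]='H', prepend. Next row=LF[2]=1
  step 5: row=1, L[1]='t', prepend. Next row=LF[1]=8
  step 6: row=8, L[8]='p', prepend. Next row=LF[8]=7
  step 7: row=7, L[7]='m', prepend. Next row=LF[7]=6
  step 8: row=6, L[6]='e', prepend. Next row=LF[6]=5
  step 9: row=5, L[5]='t', prepend. Next row=LF[5]=9
  step 10: row=9, L[9]='t', prepend. Next row=LF[9]=10
  step 11: row=10, L[10]='a', prepend. Next row=LF[10]=4
Reversed output: attemptHMO$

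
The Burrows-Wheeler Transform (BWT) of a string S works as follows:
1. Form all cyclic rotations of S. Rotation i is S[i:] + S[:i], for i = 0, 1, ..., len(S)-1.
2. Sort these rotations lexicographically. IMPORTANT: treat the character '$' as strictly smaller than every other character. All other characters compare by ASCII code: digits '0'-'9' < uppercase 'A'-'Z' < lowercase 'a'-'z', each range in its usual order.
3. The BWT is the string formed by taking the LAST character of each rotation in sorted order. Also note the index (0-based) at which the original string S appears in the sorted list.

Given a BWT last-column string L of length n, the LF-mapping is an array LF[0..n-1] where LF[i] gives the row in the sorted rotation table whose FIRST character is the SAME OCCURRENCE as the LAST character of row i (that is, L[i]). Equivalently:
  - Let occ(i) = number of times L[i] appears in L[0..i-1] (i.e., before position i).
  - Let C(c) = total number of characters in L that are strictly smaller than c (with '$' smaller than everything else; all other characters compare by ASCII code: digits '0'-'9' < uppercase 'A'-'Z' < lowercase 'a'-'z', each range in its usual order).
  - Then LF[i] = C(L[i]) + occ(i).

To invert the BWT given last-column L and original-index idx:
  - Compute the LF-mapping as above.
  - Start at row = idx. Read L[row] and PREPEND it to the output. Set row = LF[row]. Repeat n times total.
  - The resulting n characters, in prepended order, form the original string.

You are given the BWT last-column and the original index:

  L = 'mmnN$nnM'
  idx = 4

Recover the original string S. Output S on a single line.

Answer: mMnnnNm$

Derivation:
LF mapping: 3 4 5 2 0 6 7 1
Walk LF starting at row 4, prepending L[row]:
  step 1: row=4, L[4]='$', prepend. Next row=LF[4]=0
  step 2: row=0, L[0]='m', prepend. Next row=LF[0]=3
  step 3: row=3, L[3]='N', prepend. Next row=LF[3]=2
  step 4: row=2, L[2]='n', prepend. Next row=LF[2]=5
  step 5: row=5, L[5]='n', prepend. Next row=LF[5]=6
  step 6: row=6, L[6]='n', prepend. Next row=LF[6]=7
  step 7: row=7, L[7]='M', prepend. Next row=LF[7]=1
  step 8: row=1, L[1]='m', prepend. Next row=LF[1]=4
Reversed output: mMnnnNm$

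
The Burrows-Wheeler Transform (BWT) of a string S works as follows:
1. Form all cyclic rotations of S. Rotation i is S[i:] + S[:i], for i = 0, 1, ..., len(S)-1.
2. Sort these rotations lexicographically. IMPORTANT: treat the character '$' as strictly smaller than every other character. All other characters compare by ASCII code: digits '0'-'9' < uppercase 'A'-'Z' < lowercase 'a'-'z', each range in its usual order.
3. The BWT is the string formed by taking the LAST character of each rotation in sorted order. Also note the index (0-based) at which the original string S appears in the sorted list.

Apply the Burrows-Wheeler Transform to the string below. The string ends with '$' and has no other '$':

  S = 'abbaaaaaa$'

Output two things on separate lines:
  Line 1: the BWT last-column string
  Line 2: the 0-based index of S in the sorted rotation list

All 10 rotations (rotation i = S[i:]+S[:i]):
  rot[0] = abbaaaaaa$
  rot[1] = bbaaaaaa$a
  rot[2] = baaaaaa$ab
  rot[3] = aaaaaa$abb
  rot[4] = aaaaa$abba
  rot[5] = aaaa$abbaa
  rot[6] = aaa$abbaaa
  rot[7] = aa$abbaaaa
  rot[8] = a$abbaaaaa
  rot[9] = $abbaaaaaa
Sorted (with $ < everything):
  sorted[0] = $abbaaaaaa  (last char: 'a')
  sorted[1] = a$abbaaaaa  (last char: 'a')
  sorted[2] = aa$abbaaaa  (last char: 'a')
  sorted[3] = aaa$abbaaa  (last char: 'a')
  sorted[4] = aaaa$abbaa  (last char: 'a')
  sorted[5] = aaaaa$abba  (last char: 'a')
  sorted[6] = aaaaaa$abb  (last char: 'b')
  sorted[7] = abbaaaaaa$  (last char: '$')
  sorted[8] = baaaaaa$ab  (last char: 'b')
  sorted[9] = bbaaaaaa$a  (last char: 'a')
Last column: aaaaaab$ba
Original string S is at sorted index 7

Answer: aaaaaab$ba
7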